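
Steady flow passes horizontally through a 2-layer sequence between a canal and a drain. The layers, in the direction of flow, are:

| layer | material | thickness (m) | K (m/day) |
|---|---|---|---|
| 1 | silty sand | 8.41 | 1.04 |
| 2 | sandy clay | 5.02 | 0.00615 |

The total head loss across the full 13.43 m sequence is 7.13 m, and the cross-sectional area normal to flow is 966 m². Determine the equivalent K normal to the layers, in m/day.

0.0163

Flow is perpendicular to layering, so the layers act in series and the equivalent K is the thickness-weighted harmonic mean.
Total thickness L = 8.41 + 5.02 = 13.43 m.
Σ(b_i/K_i) = 8.41/1.04 + 5.02/0.00615 = 824.3 d.
K_eq = L / Σ(b_i/K_i) = 13.43 / 824.3 = 0.01629 m/day.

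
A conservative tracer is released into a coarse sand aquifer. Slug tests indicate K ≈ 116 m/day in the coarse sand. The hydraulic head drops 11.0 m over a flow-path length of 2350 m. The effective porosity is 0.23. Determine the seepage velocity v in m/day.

2.36

Hydraulic gradient i = Δh / L = 11.0 / 2350 = 0.004681.
Darcy flux q = K · i = 116.0 × 0.004681 = 0.5430 m/day.
Seepage velocity v = q / n_e = 0.5430 / 0.23 = 2.361 m/day.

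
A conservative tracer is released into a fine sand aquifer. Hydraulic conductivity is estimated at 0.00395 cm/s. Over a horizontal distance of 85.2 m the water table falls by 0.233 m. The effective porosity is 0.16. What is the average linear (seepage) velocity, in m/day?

Convert K: 0.00395 cm/s × 864 = 3.413 m/day.
Hydraulic gradient i = Δh / L = 0.233 / 85.2 = 0.002735.
Darcy flux q = K · i = 3.413 × 0.002735 = 0.009333 m/day.
Seepage velocity v = q / n_e = 0.009333 / 0.16 = 0.05833 m/day.

0.0583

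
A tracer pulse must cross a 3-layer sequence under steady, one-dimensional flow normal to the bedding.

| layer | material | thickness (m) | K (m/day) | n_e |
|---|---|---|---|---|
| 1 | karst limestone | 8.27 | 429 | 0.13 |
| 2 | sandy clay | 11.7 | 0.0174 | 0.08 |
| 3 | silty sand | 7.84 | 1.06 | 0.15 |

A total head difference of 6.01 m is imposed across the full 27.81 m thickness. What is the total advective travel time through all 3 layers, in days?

361

With flow normal to the layers, continuity requires the same specific discharge q through every layer.
Σ(b_i/K_i) = 8.27/429 + 11.7/0.0174 + 7.84/1.06 = 679.8 d.
q = Δh / Σ(b_i/K_i) = 6.01 / 679.8 = 0.008840 m/day.
In each layer the seepage velocity is v_i = q/n_i, so the layer transit time is t_i = b_i·n_i / q:
  layer 1 (karst limestone): t_1 = 8.27 × 0.13 / 0.008840 = 121.6 d
  layer 2 (sandy clay): t_2 = 11.7 × 0.08 / 0.008840 = 105.9 d
  layer 3 (silty sand): t_3 = 7.84 × 0.15 / 0.008840 = 133.0 d
Total t = Σ t_i = 360.5 days.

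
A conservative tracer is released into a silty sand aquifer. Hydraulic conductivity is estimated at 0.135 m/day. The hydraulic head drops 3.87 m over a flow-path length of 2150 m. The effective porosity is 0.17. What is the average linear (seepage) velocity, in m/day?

0.00143

Hydraulic gradient i = Δh / L = 3.87 / 2150 = 0.001800.
Darcy flux q = K · i = 0.1350 × 0.001800 = 0.0002430 m/day.
Seepage velocity v = q / n_e = 0.0002430 / 0.17 = 0.001429 m/day.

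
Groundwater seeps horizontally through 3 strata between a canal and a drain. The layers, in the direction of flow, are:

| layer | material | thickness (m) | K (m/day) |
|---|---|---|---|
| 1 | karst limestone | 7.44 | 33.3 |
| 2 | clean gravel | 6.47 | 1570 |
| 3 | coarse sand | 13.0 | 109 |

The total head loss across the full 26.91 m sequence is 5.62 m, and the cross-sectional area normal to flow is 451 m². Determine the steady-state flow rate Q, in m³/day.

7310

Flow is perpendicular to layering, so the layers act in series and the equivalent K is the thickness-weighted harmonic mean.
Total thickness L = 7.44 + 6.47 + 13.0 = 26.91 m.
Σ(b_i/K_i) = 7.44/33.3 + 6.47/1570 + 13.0/109 = 0.3468 d.
K_eq = L / Σ(b_i/K_i) = 26.91 / 0.3468 = 77.59 m/day.
Q = K_eq · A · (Δh/L) = 77.59 × 451 × (5.62/26.91) = 7308 m³/day.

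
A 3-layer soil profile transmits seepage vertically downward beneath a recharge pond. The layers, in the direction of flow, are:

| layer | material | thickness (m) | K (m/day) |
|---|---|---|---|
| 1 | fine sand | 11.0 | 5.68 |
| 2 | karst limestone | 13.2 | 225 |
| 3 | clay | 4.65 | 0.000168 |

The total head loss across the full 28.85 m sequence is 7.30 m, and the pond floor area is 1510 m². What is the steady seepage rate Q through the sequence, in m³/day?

0.398

Flow is perpendicular to layering, so the layers act in series and the equivalent K is the thickness-weighted harmonic mean.
Total thickness L = 11.0 + 13.2 + 4.65 = 28.85 m.
Σ(b_i/K_i) = 11.0/5.68 + 13.2/225 + 4.65/0.000168 = 27681 d.
K_eq = L / Σ(b_i/K_i) = 28.85 / 27681 = 0.001042 m/day.
Q = K_eq · A · (Δh/L) = 0.001042 × 1510 × (7.30/28.85) = 0.3982 m³/day.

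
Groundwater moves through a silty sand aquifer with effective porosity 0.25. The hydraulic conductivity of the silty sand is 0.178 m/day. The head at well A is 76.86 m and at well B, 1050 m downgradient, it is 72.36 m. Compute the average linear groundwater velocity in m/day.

0.00305

Hydraulic gradient i = (76.86 − 72.36) / 1050 = 4.5 / 1050 = 0.004286.
Darcy flux q = K · i = 0.1780 × 0.004286 = 0.0007629 m/day.
Seepage velocity v = q / n_e = 0.0007629 / 0.25 = 0.003051 m/day.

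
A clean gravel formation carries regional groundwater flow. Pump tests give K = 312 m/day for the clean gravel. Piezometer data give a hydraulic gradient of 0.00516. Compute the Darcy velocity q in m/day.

Hydraulic gradient i = 0.00516.
Specific discharge q = K · i = 312.0 × 0.005160 = 1.610 m/day.

1.61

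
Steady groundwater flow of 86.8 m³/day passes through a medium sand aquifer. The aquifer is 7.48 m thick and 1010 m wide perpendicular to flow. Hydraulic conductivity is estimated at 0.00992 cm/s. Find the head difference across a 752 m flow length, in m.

Convert K: 0.00992 cm/s × 864 = 8.571 m/day.
Cross-sectional area A = 1010 × 7.48 = 7555 m².
From Q = K·A·i, i = Q / (K·A) = 86.8 / (8.571 × 7555) = 0.001341.
Head loss Δh = i · L = 0.001341 × 752 = 1.008 m.

1.01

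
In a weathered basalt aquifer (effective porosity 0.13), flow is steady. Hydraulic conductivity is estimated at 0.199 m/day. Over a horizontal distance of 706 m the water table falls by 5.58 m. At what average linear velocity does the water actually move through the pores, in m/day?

Hydraulic gradient i = Δh / L = 5.58 / 706 = 0.007904.
Darcy flux q = K · i = 0.1990 × 0.007904 = 0.001573 m/day.
Seepage velocity v = q / n_e = 0.001573 / 0.13 = 0.01210 m/day.

0.0121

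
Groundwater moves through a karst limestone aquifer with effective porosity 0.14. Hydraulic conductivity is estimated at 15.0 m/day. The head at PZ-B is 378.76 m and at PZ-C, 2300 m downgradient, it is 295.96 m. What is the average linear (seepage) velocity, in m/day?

3.86

Hydraulic gradient i = (378.76 − 295.96) / 2300 = 82.8 / 2300 = 0.03600.
Darcy flux q = K · i = 15.00 × 0.03600 = 0.5400 m/day.
Seepage velocity v = q / n_e = 0.5400 / 0.14 = 3.857 m/day.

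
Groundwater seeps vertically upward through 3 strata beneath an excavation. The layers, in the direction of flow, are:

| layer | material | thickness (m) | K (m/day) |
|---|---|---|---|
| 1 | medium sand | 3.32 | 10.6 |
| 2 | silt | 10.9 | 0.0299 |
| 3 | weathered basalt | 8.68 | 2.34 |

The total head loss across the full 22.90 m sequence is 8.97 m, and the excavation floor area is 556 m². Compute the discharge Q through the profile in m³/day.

Flow is perpendicular to layering, so the layers act in series and the equivalent K is the thickness-weighted harmonic mean.
Total thickness L = 3.32 + 10.9 + 8.68 = 22.90 m.
Σ(b_i/K_i) = 3.32/10.6 + 10.9/0.0299 + 8.68/2.34 = 368.6 d.
K_eq = L / Σ(b_i/K_i) = 22.90 / 368.6 = 0.06213 m/day.
Q = K_eq · A · (Δh/L) = 0.06213 × 556 × (8.97/22.90) = 13.53 m³/day.

13.5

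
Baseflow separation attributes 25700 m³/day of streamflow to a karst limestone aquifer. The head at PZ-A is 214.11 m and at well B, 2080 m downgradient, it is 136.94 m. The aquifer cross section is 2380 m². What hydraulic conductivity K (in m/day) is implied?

Hydraulic gradient i = (214.11 − 136.94) / 2080 = 77.17 / 2080 = 0.03710.
From Q = K·A·i, K = Q / (A·i) = 25700 / (2380 × 0.03710) = 291.1 m/day.

291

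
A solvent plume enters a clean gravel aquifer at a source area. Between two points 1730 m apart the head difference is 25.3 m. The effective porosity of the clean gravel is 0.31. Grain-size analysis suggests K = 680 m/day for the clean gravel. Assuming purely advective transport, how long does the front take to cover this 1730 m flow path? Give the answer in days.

Hydraulic gradient i = Δh / L = 25.3 / 1730 = 0.01462.
Darcy flux q = K · i = 680.0 × 0.01462 = 9.945 m/day.
Seepage velocity v = q / n_e = 9.945 / 0.31 = 32.08 m/day.
Travel time t = L / v = 1730 / 32.08 = 53.93 days.

53.9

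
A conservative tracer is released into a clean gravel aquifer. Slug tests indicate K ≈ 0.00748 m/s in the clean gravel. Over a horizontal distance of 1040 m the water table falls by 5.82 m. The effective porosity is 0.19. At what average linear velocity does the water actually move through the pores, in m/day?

19.0

Convert K: 0.00748 m/s × 86400 = 646.3 m/day.
Hydraulic gradient i = Δh / L = 5.82 / 1040 = 0.005596.
Darcy flux q = K · i = 646.3 × 0.005596 = 3.617 m/day.
Seepage velocity v = q / n_e = 3.617 / 0.19 = 19.03 m/day.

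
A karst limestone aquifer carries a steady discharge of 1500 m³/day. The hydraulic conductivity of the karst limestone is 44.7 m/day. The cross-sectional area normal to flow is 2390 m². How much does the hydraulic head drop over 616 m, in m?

8.65

From Q = K·A·i, i = Q / (K·A) = 1500 / (44.70 × 2390) = 0.01404.
Head loss Δh = i · L = 0.01404 × 616 = 8.649 m.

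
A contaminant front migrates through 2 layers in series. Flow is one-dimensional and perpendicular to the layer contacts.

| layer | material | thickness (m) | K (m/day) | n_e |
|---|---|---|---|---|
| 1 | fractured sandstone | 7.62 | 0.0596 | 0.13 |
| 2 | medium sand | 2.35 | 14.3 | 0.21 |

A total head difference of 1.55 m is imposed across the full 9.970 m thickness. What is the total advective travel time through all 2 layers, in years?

0.336

With flow normal to the layers, continuity requires the same specific discharge q through every layer.
Σ(b_i/K_i) = 7.62/0.0596 + 2.35/14.3 = 128.0 d.
q = Δh / Σ(b_i/K_i) = 1.55 / 128.0 = 0.01211 m/day.
In each layer the seepage velocity is v_i = q/n_i, so the layer transit time is t_i = b_i·n_i / q:
  layer 1 (fractured sandstone): t_1 = 7.62 × 0.13 / 0.01211 = 81.82 d
  layer 2 (medium sand): t_2 = 2.35 × 0.21 / 0.01211 = 40.76 d
Total t = Σ t_i = 122.6 days = 0.3356 years.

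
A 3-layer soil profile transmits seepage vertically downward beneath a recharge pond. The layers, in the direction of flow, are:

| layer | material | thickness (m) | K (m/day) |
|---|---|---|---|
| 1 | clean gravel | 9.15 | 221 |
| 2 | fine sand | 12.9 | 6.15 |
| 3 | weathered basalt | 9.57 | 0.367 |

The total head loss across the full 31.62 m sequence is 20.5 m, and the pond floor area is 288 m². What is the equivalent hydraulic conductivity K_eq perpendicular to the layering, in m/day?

1.12

Flow is perpendicular to layering, so the layers act in series and the equivalent K is the thickness-weighted harmonic mean.
Total thickness L = 9.15 + 12.9 + 9.57 = 31.62 m.
Σ(b_i/K_i) = 9.15/221 + 12.9/6.15 + 9.57/0.367 = 28.22 d.
K_eq = L / Σ(b_i/K_i) = 31.62 / 28.22 = 1.121 m/day.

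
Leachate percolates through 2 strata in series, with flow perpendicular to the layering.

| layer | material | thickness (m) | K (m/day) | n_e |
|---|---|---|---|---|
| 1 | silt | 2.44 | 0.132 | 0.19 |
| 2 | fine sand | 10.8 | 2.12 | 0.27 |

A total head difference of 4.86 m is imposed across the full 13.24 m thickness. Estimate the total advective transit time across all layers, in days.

16.4

With flow normal to the layers, continuity requires the same specific discharge q through every layer.
Σ(b_i/K_i) = 2.44/0.132 + 10.8/2.12 = 23.58 d.
q = Δh / Σ(b_i/K_i) = 4.86 / 23.58 = 0.2061 m/day.
In each layer the seepage velocity is v_i = q/n_i, so the layer transit time is t_i = b_i·n_i / q:
  layer 1 (silt): t_1 = 2.44 × 0.19 / 0.2061 = 2.249 d
  layer 2 (fine sand): t_2 = 10.8 × 0.27 / 0.2061 = 14.15 d
Total t = Σ t_i = 16.40 days.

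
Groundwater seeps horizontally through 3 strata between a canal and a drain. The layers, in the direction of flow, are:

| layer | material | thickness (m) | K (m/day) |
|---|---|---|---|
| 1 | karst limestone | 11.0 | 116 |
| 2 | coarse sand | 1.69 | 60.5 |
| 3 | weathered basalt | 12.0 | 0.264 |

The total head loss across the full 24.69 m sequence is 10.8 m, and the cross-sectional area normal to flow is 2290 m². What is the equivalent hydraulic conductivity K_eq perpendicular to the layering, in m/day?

Flow is perpendicular to layering, so the layers act in series and the equivalent K is the thickness-weighted harmonic mean.
Total thickness L = 11.0 + 1.69 + 12.0 = 24.69 m.
Σ(b_i/K_i) = 11.0/116 + 1.69/60.5 + 12.0/0.264 = 45.58 d.
K_eq = L / Σ(b_i/K_i) = 24.69 / 45.58 = 0.5417 m/day.

0.542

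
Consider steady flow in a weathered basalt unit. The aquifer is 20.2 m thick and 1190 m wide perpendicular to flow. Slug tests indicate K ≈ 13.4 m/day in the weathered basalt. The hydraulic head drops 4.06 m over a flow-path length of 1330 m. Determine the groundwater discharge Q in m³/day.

Cross-sectional area A = 1190 × 20.2 = 24038 m².
Hydraulic gradient i = Δh / L = 4.06 / 1330 = 0.003053.
Darcy's law: Q = K · A · i = 13.40 × 24038 × 0.003053 = 983.3 m³/day.

983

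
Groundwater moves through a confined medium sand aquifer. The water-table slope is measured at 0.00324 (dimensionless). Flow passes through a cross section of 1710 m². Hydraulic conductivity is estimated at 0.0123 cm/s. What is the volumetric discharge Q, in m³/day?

58.9

Convert K: 0.0123 cm/s × 864 = 10.63 m/day.
Hydraulic gradient i = 0.00324.
Darcy's law: Q = K · A · i = 10.63 × 1710 × 0.003240 = 58.88 m³/day.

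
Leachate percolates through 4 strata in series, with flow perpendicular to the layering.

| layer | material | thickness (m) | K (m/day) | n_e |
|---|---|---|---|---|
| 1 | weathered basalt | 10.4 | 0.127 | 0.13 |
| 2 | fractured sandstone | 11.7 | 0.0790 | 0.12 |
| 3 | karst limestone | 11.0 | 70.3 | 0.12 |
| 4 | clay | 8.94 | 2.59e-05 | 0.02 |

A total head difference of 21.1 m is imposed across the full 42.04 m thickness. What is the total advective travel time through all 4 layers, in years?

191

With flow normal to the layers, continuity requires the same specific discharge q through every layer.
Σ(b_i/K_i) = 10.4/0.127 + 11.7/0.0790 + 11.0/70.3 + 8.94/2.59e-05 = 3.454e+05 d.
q = Δh / Σ(b_i/K_i) = 21.1 / 3.454e+05 = 6.109e-05 m/day.
In each layer the seepage velocity is v_i = q/n_i, so the layer transit time is t_i = b_i·n_i / q:
  layer 1 (weathered basalt): t_1 = 10.4 × 0.13 / 6.109e-05 = 22132 d
  layer 2 (fractured sandstone): t_2 = 11.7 × 0.12 / 6.109e-05 = 22983 d
  layer 3 (karst limestone): t_3 = 11.0 × 0.12 / 6.109e-05 = 21608 d
  layer 4 (clay): t_4 = 8.94 × 0.02 / 6.109e-05 = 2927 d
Total t = Σ t_i = 69650 days = 190.7 years.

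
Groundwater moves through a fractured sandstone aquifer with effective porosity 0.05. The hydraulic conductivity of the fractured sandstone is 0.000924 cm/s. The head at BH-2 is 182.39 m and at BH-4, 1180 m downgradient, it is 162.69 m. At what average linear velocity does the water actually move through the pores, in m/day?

Convert K: 0.000924 cm/s × 864 = 0.7983 m/day.
Hydraulic gradient i = (182.39 − 162.69) / 1180 = 19.7 / 1180 = 0.01669.
Darcy flux q = K · i = 0.7983 × 0.01669 = 0.01333 m/day.
Seepage velocity v = q / n_e = 0.01333 / 0.05 = 0.2666 m/day.

0.267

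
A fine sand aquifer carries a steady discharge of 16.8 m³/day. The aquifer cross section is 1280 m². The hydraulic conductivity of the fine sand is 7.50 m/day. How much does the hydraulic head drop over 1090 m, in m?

From Q = K·A·i, i = Q / (K·A) = 16.8 / (7.500 × 1280) = 0.001750.
Head loss Δh = i · L = 0.001750 × 1090 = 1.907 m.

1.91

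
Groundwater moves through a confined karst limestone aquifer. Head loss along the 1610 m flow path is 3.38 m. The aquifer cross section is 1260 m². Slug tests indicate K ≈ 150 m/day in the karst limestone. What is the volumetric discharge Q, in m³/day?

Hydraulic gradient i = Δh / L = 3.38 / 1610 = 0.002099.
Darcy's law: Q = K · A · i = 150.0 × 1260 × 0.002099 = 396.8 m³/day.

397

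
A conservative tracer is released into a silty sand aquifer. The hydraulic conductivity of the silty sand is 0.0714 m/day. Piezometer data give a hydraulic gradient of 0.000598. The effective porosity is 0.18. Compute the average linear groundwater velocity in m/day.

Hydraulic gradient i = 0.000598.
Darcy flux q = K · i = 0.07140 × 0.0005980 = 4.270e-05 m/day.
Seepage velocity v = q / n_e = 4.270e-05 / 0.18 = 0.0002372 m/day.

0.000237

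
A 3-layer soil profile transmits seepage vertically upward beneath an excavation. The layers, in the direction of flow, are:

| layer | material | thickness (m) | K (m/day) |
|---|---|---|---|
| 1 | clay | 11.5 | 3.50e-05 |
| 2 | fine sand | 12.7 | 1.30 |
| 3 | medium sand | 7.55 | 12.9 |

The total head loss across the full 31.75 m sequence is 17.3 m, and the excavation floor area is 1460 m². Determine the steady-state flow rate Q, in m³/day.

Flow is perpendicular to layering, so the layers act in series and the equivalent K is the thickness-weighted harmonic mean.
Total thickness L = 11.5 + 12.7 + 7.55 = 31.75 m.
Σ(b_i/K_i) = 11.5/3.50e-05 + 12.7/1.30 + 7.55/12.9 = 3.286e+05 d.
K_eq = L / Σ(b_i/K_i) = 31.75 / 3.286e+05 = 9.663e-05 m/day.
Q = K_eq · A · (Δh/L) = 9.663e-05 × 1460 × (17.3/31.75) = 0.07687 m³/day.

0.0769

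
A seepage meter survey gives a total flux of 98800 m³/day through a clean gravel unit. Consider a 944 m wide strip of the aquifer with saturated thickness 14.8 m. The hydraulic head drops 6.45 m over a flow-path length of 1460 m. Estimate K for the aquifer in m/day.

1600

Cross-sectional area A = 944 × 14.8 = 13971 m².
Hydraulic gradient i = Δh / L = 6.45 / 1460 = 0.004418.
From Q = K·A·i, K = Q / (A·i) = 98800 / (13971 × 0.004418) = 1601 m/day.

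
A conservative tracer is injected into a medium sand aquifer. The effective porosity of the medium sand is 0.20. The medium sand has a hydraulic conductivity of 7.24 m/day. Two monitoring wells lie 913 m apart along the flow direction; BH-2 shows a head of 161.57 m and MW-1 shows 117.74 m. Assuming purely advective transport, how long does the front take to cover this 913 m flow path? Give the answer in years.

1.44

Hydraulic gradient i = (161.57 − 117.74) / 913 = 43.83 / 913 = 0.04801.
Darcy flux q = K · i = 7.240 × 0.04801 = 0.3476 m/day.
Seepage velocity v = q / n_e = 0.3476 / 0.20 = 1.738 m/day.
Travel time t = L / v = 913 / 1.738 = 525.4 days = 1.438 years.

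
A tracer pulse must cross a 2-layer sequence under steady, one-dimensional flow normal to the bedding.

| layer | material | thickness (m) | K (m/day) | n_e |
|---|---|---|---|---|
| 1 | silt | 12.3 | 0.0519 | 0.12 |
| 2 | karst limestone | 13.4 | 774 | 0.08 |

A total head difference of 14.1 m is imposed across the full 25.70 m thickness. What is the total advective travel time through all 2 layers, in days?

42.8

With flow normal to the layers, continuity requires the same specific discharge q through every layer.
Σ(b_i/K_i) = 12.3/0.0519 + 13.4/774 = 237.0 d.
q = Δh / Σ(b_i/K_i) = 14.1 / 237.0 = 0.05949 m/day.
In each layer the seepage velocity is v_i = q/n_i, so the layer transit time is t_i = b_i·n_i / q:
  layer 1 (silt): t_1 = 12.3 × 0.12 / 0.05949 = 24.81 d
  layer 2 (karst limestone): t_2 = 13.4 × 0.08 / 0.05949 = 18.02 d
Total t = Σ t_i = 42.83 days.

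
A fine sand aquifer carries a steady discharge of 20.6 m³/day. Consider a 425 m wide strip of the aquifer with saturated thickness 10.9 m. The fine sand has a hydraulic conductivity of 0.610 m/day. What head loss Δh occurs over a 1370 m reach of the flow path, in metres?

Cross-sectional area A = 425 × 10.9 = 4632 m².
From Q = K·A·i, i = Q / (K·A) = 20.6 / (0.6100 × 4632) = 0.007290.
Head loss Δh = i · L = 0.007290 × 1370 = 9.987 m.

9.99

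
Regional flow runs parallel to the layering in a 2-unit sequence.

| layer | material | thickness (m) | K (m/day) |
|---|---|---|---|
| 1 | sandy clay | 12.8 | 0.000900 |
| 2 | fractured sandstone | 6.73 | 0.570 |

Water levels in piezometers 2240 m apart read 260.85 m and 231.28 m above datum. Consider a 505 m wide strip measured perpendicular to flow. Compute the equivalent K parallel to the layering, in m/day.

0.197

Flow is parallel to layering, so each bed carries its own Darcy discharge and the transmissivities add.
Σ(K_i·b_i) = 0.000900×12.8 + 0.570×6.73 = 3.848 m²/day.
Total thickness b = 19.53 m, so K_eq = Σ(K_i·b_i)/b = 0.1970 m/day.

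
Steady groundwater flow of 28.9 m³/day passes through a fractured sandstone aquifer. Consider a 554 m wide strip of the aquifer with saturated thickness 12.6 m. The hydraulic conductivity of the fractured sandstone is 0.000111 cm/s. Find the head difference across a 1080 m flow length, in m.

46.6

Convert K: 0.000111 cm/s × 864 = 0.09590 m/day.
Cross-sectional area A = 554 × 12.6 = 6980 m².
From Q = K·A·i, i = Q / (K·A) = 28.9 / (0.09590 × 6980) = 0.04317.
Head loss Δh = i · L = 0.04317 × 1080 = 46.62 m.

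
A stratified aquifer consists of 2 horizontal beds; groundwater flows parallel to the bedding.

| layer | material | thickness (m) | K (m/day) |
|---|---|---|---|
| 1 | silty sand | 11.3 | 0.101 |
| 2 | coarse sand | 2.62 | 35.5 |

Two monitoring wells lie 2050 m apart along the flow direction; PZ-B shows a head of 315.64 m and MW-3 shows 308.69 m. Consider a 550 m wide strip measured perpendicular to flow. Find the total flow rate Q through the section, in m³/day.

176

Flow is parallel to layering, so each bed carries its own Darcy discharge and the transmissivities add.
Σ(K_i·b_i) = 0.101×11.3 + 35.5×2.62 = 94.15 m²/day.
Hydraulic gradient i = (315.64 − 308.69) / 2050 = 6.95 / 2050 = 0.003390.
Q = Σ(K_i·b_i) · W · i = 94.15 × 550 × 0.003390 = 175.6 m³/day.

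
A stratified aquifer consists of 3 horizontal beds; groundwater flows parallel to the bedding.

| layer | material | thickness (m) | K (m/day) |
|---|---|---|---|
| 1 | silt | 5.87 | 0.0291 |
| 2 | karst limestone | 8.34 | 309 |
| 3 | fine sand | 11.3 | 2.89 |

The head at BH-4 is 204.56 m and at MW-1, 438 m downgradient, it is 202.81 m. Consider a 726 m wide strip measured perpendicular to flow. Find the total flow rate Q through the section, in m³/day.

7570

Flow is parallel to layering, so each bed carries its own Darcy discharge and the transmissivities add.
Σ(K_i·b_i) = 0.0291×5.87 + 309×8.34 + 2.89×11.3 = 2610 m²/day.
Hydraulic gradient i = (204.56 − 202.81) / 438 = 1.75 / 438 = 0.003995.
Q = Σ(K_i·b_i) · W · i = 2610 × 726 × 0.003995 = 7570 m³/day.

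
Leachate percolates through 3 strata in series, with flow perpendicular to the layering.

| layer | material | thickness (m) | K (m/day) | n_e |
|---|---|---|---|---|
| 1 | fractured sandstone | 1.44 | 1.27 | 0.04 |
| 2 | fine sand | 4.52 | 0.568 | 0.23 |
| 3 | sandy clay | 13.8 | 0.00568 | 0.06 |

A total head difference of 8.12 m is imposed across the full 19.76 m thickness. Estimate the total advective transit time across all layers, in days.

578

With flow normal to the layers, continuity requires the same specific discharge q through every layer.
Σ(b_i/K_i) = 1.44/1.27 + 4.52/0.568 + 13.8/0.00568 = 2439 d.
q = Δh / Σ(b_i/K_i) = 8.12 / 2439 = 0.003330 m/day.
In each layer the seepage velocity is v_i = q/n_i, so the layer transit time is t_i = b_i·n_i / q:
  layer 1 (fractured sandstone): t_1 = 1.44 × 0.04 / 0.003330 = 17.30 d
  layer 2 (fine sand): t_2 = 4.52 × 0.23 / 0.003330 = 312.2 d
  layer 3 (sandy clay): t_3 = 13.8 × 0.06 / 0.003330 = 248.7 d
Total t = Σ t_i = 578.2 days.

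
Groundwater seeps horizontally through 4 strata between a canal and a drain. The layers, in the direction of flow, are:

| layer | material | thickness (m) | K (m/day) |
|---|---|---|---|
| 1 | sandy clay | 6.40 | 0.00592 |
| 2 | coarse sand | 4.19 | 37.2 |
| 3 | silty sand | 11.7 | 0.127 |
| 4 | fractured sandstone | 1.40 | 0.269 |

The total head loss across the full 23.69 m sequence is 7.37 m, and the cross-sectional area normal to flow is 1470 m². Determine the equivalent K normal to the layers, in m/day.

0.0201

Flow is perpendicular to layering, so the layers act in series and the equivalent K is the thickness-weighted harmonic mean.
Total thickness L = 6.40 + 4.19 + 11.7 + 1.40 = 23.69 m.
Σ(b_i/K_i) = 6.40/0.00592 + 4.19/37.2 + 11.7/0.127 + 1.40/0.269 = 1179 d.
K_eq = L / Σ(b_i/K_i) = 23.69 / 1179 = 0.02010 m/day.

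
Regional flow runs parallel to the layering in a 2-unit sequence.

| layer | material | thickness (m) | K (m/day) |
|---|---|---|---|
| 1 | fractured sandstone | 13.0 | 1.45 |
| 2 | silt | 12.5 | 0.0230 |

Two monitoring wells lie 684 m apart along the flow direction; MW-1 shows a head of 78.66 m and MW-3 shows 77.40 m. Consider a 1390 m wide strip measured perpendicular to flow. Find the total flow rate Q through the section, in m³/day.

Flow is parallel to layering, so each bed carries its own Darcy discharge and the transmissivities add.
Σ(K_i·b_i) = 1.45×13.0 + 0.0230×12.5 = 19.14 m²/day.
Hydraulic gradient i = (78.66 − 77.40) / 684 = 1.26 / 684 = 0.001842.
Q = Σ(K_i·b_i) · W · i = 19.14 × 1390 × 0.001842 = 49.00 m³/day.

49.0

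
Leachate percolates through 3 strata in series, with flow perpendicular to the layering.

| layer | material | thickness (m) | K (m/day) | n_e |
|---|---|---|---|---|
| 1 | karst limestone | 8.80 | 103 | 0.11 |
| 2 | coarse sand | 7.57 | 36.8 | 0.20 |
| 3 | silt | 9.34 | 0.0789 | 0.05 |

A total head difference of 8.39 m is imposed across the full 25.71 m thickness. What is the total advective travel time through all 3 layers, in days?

With flow normal to the layers, continuity requires the same specific discharge q through every layer.
Σ(b_i/K_i) = 8.80/103 + 7.57/36.8 + 9.34/0.0789 = 118.7 d.
q = Δh / Σ(b_i/K_i) = 8.39 / 118.7 = 0.07070 m/day.
In each layer the seepage velocity is v_i = q/n_i, so the layer transit time is t_i = b_i·n_i / q:
  layer 1 (karst limestone): t_1 = 8.80 × 0.11 / 0.07070 = 13.69 d
  layer 2 (coarse sand): t_2 = 7.57 × 0.20 / 0.07070 = 21.41 d
  layer 3 (silt): t_3 = 9.34 × 0.05 / 0.07070 = 6.605 d
Total t = Σ t_i = 41.71 days.

41.7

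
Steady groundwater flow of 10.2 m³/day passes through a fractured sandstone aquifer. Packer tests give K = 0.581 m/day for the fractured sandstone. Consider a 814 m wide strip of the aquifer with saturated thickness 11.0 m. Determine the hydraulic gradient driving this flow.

0.00196

Cross-sectional area A = 814 × 11.0 = 8954 m².
From Q = K·A·i, i = Q / (K·A) = 10.2 / (0.5810 × 8954) = 0.001961.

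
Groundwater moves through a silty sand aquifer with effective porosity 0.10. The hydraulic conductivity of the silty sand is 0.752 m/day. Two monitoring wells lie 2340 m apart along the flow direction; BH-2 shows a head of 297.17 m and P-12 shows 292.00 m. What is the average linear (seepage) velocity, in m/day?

0.0166

Hydraulic gradient i = (297.17 − 292.00) / 2340 = 5.17 / 2340 = 0.002209.
Darcy flux q = K · i = 0.7520 × 0.002209 = 0.001661 m/day.
Seepage velocity v = q / n_e = 0.001661 / 0.10 = 0.01661 m/day.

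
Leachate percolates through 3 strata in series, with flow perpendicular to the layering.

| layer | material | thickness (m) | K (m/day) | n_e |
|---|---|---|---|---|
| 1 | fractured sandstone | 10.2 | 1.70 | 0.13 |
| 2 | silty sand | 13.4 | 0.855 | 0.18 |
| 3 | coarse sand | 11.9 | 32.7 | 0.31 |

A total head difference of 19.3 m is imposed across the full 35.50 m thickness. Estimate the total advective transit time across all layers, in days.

With flow normal to the layers, continuity requires the same specific discharge q through every layer.
Σ(b_i/K_i) = 10.2/1.70 + 13.4/0.855 + 11.9/32.7 = 22.04 d.
q = Δh / Σ(b_i/K_i) = 19.3 / 22.04 = 0.8758 m/day.
In each layer the seepage velocity is v_i = q/n_i, so the layer transit time is t_i = b_i·n_i / q:
  layer 1 (fractured sandstone): t_1 = 10.2 × 0.13 / 0.8758 = 1.514 d
  layer 2 (silty sand): t_2 = 13.4 × 0.18 / 0.8758 = 2.754 d
  layer 3 (coarse sand): t_3 = 11.9 × 0.31 / 0.8758 = 4.212 d
Total t = Σ t_i = 8.480 days.

8.48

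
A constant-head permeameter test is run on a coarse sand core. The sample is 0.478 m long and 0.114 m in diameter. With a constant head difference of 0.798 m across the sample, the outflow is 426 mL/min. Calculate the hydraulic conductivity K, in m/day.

36.0

Cross-sectional area A = π·(d/2)² = π × (0.114/2)² = 0.01021 m².
Convert discharge: 426 mL/min = 7.100e-06 m³/s.
Darcy's law rearranged: K = Q·L / (A·Δh) = 7.100e-06 × 0.478 / (0.01021 × 0.798) = 0.0004167 m/s = 36.00 m/day.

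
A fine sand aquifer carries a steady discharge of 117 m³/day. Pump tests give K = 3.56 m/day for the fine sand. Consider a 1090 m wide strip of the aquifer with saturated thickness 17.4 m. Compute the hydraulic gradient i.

0.00173

Cross-sectional area A = 1090 × 17.4 = 18966 m².
From Q = K·A·i, i = Q / (K·A) = 117 / (3.560 × 18966) = 0.001733.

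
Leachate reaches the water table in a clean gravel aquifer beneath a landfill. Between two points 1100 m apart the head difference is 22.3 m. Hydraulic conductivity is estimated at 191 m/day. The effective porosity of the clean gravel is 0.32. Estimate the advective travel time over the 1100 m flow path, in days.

90.9

Hydraulic gradient i = Δh / L = 22.3 / 1100 = 0.02027.
Darcy flux q = K · i = 191.0 × 0.02027 = 3.872 m/day.
Seepage velocity v = q / n_e = 3.872 / 0.32 = 12.10 m/day.
Travel time t = L / v = 1100 / 12.10 = 90.91 days.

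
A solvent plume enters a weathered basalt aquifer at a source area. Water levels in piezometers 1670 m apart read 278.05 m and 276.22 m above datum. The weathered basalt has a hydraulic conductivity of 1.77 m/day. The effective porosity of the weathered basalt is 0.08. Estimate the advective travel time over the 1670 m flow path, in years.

189

Hydraulic gradient i = (278.05 − 276.22) / 1670 = 1.83 / 1670 = 0.001096.
Darcy flux q = K · i = 1.770 × 0.001096 = 0.001940 m/day.
Seepage velocity v = q / n_e = 0.001940 / 0.08 = 0.02424 m/day.
Travel time t = L / v = 1670 / 0.02424 = 68881 days = 188.6 years.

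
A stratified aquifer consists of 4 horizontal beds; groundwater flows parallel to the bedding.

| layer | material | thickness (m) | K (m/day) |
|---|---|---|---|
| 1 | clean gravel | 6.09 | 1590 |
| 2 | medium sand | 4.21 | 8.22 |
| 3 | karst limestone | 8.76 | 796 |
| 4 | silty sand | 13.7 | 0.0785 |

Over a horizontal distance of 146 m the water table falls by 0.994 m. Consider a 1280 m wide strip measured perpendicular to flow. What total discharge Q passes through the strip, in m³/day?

145000

Flow is parallel to layering, so each bed carries its own Darcy discharge and the transmissivities add.
Σ(K_i·b_i) = 1590×6.09 + 8.22×4.21 + 796×8.76 + 0.0785×13.7 = 16692 m²/day.
Hydraulic gradient i = Δh / L = 0.994 / 146 = 0.006808.
Q = Σ(K_i·b_i) · W · i = 16692 × 1280 × 0.006808 = 1.455e+05 m³/day.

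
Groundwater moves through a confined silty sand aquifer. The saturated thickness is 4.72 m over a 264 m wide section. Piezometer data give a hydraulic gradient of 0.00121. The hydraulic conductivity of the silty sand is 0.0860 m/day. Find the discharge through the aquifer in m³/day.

0.130

Cross-sectional area A = 264 × 4.72 = 1246 m².
Hydraulic gradient i = 0.00121.
Darcy's law: Q = K · A · i = 0.08600 × 1246 × 0.001210 = 0.1297 m³/day.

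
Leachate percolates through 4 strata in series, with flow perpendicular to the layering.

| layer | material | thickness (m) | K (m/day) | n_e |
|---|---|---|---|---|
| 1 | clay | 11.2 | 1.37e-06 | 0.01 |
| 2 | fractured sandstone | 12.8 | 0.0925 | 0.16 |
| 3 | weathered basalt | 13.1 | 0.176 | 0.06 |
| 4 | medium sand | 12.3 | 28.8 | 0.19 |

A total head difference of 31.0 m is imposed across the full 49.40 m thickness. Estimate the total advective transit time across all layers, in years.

3810

With flow normal to the layers, continuity requires the same specific discharge q through every layer.
Σ(b_i/K_i) = 11.2/1.37e-06 + 12.8/0.0925 + 13.1/0.176 + 12.3/28.8 = 8.175e+06 d.
q = Δh / Σ(b_i/K_i) = 31.0 / 8.175e+06 = 3.792e-06 m/day.
In each layer the seepage velocity is v_i = q/n_i, so the layer transit time is t_i = b_i·n_i / q:
  layer 1 (clay): t_1 = 11.2 × 0.01 / 3.792e-06 = 29537 d
  layer 2 (fractured sandstone): t_2 = 12.8 × 0.16 / 3.792e-06 = 5.401e+05 d
  layer 3 (weathered basalt): t_3 = 13.1 × 0.06 / 3.792e-06 = 2.073e+05 d
  layer 4 (medium sand): t_4 = 12.3 × 0.19 / 3.792e-06 = 6.163e+05 d
Total t = Σ t_i = 1.393e+06 days = 3814 years.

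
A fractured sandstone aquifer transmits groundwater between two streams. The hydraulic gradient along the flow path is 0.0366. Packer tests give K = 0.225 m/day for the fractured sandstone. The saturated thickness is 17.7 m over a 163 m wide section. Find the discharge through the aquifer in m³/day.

Cross-sectional area A = 163 × 17.7 = 2885 m².
Hydraulic gradient i = 0.0366.
Darcy's law: Q = K · A · i = 0.2250 × 2885 × 0.03660 = 23.76 m³/day.

23.8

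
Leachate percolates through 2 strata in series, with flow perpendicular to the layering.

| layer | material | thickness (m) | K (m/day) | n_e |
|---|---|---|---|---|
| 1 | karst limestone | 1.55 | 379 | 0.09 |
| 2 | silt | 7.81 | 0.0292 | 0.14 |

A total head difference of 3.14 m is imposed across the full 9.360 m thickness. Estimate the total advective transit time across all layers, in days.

With flow normal to the layers, continuity requires the same specific discharge q through every layer.
Σ(b_i/K_i) = 1.55/379 + 7.81/0.0292 = 267.5 d.
q = Δh / Σ(b_i/K_i) = 3.14 / 267.5 = 0.01174 m/day.
In each layer the seepage velocity is v_i = q/n_i, so the layer transit time is t_i = b_i·n_i / q:
  layer 1 (karst limestone): t_1 = 1.55 × 0.09 / 0.01174 = 11.88 d
  layer 2 (silt): t_2 = 7.81 × 0.14 / 0.01174 = 93.14 d
Total t = Σ t_i = 105.0 days.

105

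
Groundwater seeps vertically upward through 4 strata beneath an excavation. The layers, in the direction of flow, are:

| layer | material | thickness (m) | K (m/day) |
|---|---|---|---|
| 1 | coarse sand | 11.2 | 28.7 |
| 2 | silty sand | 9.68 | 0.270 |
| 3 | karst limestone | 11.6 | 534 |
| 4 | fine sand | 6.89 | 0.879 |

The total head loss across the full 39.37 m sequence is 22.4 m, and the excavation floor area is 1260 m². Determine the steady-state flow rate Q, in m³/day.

Flow is perpendicular to layering, so the layers act in series and the equivalent K is the thickness-weighted harmonic mean.
Total thickness L = 11.2 + 9.68 + 11.6 + 6.89 = 39.37 m.
Σ(b_i/K_i) = 11.2/28.7 + 9.68/0.270 + 11.6/534 + 6.89/0.879 = 44.10 d.
K_eq = L / Σ(b_i/K_i) = 39.37 / 44.10 = 0.8927 m/day.
Q = K_eq · A · (Δh/L) = 0.8927 × 1260 × (22.4/39.37) = 640.0 m³/day.

640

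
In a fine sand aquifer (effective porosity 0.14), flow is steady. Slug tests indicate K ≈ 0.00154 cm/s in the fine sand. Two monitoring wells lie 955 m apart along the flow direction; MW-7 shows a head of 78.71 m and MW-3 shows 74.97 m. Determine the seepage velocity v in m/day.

0.0372

Convert K: 0.00154 cm/s × 864 = 1.331 m/day.
Hydraulic gradient i = (78.71 − 74.97) / 955 = 3.74 / 955 = 0.003916.
Darcy flux q = K · i = 1.331 × 0.003916 = 0.005211 m/day.
Seepage velocity v = q / n_e = 0.005211 / 0.14 = 0.03722 m/day.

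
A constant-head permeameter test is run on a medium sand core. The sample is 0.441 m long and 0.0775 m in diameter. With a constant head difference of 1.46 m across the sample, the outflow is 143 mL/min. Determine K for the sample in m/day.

13.2

Cross-sectional area A = π·(d/2)² = π × (0.0775/2)² = 0.004717 m².
Convert discharge: 143 mL/min = 2.383e-06 m³/s.
Darcy's law rearranged: K = Q·L / (A·Δh) = 2.383e-06 × 0.441 / (0.004717 × 1.46) = 0.0001526 m/s = 13.19 m/day.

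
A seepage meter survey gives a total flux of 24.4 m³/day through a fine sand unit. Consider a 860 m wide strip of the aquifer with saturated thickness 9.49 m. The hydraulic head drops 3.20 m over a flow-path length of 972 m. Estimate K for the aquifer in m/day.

Cross-sectional area A = 860 × 9.49 = 8161 m².
Hydraulic gradient i = Δh / L = 3.20 / 972 = 0.003292.
From Q = K·A·i, K = Q / (A·i) = 24.4 / (8161 × 0.003292) = 0.9081 m/day.

0.908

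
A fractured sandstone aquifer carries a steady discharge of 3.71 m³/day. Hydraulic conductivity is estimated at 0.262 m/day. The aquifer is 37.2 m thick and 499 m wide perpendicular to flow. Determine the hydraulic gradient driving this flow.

0.000763

Cross-sectional area A = 499 × 37.2 = 18563 m².
From Q = K·A·i, i = Q / (K·A) = 3.71 / (0.2620 × 18563) = 0.0007628.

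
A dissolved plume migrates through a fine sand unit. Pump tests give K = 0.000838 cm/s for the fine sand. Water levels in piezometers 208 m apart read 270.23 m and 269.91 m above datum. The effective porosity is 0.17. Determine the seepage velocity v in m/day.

Convert K: 0.000838 cm/s × 864 = 0.7240 m/day.
Hydraulic gradient i = (270.23 − 269.91) / 208 = 0.32 / 208 = 0.001538.
Darcy flux q = K · i = 0.7240 × 0.001538 = 0.001114 m/day.
Seepage velocity v = q / n_e = 0.001114 / 0.17 = 0.006552 m/day.

0.00655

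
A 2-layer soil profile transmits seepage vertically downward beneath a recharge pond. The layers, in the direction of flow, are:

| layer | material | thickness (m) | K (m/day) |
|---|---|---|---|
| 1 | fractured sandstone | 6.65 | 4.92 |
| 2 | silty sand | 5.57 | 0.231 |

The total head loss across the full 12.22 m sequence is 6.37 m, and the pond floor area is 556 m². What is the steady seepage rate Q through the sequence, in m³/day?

Flow is perpendicular to layering, so the layers act in series and the equivalent K is the thickness-weighted harmonic mean.
Total thickness L = 6.65 + 5.57 = 12.22 m.
Σ(b_i/K_i) = 6.65/4.92 + 5.57/0.231 = 25.46 d.
K_eq = L / Σ(b_i/K_i) = 12.22 / 25.46 = 0.4799 m/day.
Q = K_eq · A · (Δh/L) = 0.4799 × 556 × (6.37/12.22) = 139.1 m³/day.

139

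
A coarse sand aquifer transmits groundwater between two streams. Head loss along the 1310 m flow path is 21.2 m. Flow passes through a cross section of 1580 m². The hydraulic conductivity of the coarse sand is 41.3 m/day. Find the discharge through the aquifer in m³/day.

Hydraulic gradient i = Δh / L = 21.2 / 1310 = 0.01618.
Darcy's law: Q = K · A · i = 41.30 × 1580 × 0.01618 = 1056 m³/day.

1060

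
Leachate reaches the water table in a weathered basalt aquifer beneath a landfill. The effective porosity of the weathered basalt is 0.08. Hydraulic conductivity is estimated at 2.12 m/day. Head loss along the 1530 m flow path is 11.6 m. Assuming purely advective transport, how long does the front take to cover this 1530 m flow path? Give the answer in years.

20.8

Hydraulic gradient i = Δh / L = 11.6 / 1530 = 0.007582.
Darcy flux q = K · i = 2.120 × 0.007582 = 0.01607 m/day.
Seepage velocity v = q / n_e = 0.01607 / 0.08 = 0.2009 m/day.
Travel time t = L / v = 1530 / 0.2009 = 7615 days = 20.85 years.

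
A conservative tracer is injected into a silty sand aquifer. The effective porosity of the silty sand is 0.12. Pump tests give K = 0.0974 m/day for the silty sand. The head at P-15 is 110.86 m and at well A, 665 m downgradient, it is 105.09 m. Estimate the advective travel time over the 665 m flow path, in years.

259

Hydraulic gradient i = (110.86 − 105.09) / 665 = 5.77 / 665 = 0.008677.
Darcy flux q = K · i = 0.09740 × 0.008677 = 0.0008451 m/day.
Seepage velocity v = q / n_e = 0.0008451 / 0.12 = 0.007043 m/day.
Travel time t = L / v = 665 / 0.007043 = 94426 days = 258.5 years.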